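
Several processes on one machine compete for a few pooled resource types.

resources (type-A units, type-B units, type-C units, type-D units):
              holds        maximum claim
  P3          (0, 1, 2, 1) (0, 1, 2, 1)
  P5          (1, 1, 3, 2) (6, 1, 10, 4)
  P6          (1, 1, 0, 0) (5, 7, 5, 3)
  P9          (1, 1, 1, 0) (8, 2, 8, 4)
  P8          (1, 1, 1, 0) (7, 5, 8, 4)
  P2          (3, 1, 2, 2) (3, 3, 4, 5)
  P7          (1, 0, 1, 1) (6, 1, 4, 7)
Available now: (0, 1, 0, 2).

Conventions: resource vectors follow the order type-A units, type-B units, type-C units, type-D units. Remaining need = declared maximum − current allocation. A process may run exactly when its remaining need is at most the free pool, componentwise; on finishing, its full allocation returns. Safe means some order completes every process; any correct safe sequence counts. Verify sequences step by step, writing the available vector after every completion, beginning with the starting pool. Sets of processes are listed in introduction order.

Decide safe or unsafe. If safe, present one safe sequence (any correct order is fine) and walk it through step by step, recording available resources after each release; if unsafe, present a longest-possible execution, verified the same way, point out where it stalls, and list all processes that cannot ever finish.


UNSAFE — no complete ordering exists.
Key observation: the pool after P3, P2 is (3, 3, 4, 5); every surviving request exceeds it in type-A units, so progress ends there.
The run P3, P2 cannot be extended any further. Check, step by step:
  pool = (0, 1, 0, 2)
  P3 needs (0, 0, 0, 0) <= (0, 1, 0, 2) -> finishes; pool += (0, 1, 2, 1) = (0, 2, 2, 3)
  P2 needs (0, 2, 2, 3) <= (0, 2, 2, 3) -> finishes; pool += (3, 1, 2, 2) = (3, 3, 4, 5)
  blocked: P5 wants (5, 0, 7, 2), pool (3, 3, 4, 5) — not enough type-A units and type-C units
  blocked: P6 wants (4, 6, 5, 3), pool (3, 3, 4, 5) — not enough type-A units, type-B units and type-C units
  blocked: P9 wants (7, 1, 7, 4), pool (3, 3, 4, 5) — not enough type-A units and type-C units
  blocked: P8 wants (6, 4, 7, 4), pool (3, 3, 4, 5) — not enough type-A units, type-B units and type-C units
  blocked: P7 wants (5, 1, 3, 6), pool (3, 3, 4, 5) — not enough type-A units and type-D units
Never able to finish: P5, P6, P9, P8 and P7.


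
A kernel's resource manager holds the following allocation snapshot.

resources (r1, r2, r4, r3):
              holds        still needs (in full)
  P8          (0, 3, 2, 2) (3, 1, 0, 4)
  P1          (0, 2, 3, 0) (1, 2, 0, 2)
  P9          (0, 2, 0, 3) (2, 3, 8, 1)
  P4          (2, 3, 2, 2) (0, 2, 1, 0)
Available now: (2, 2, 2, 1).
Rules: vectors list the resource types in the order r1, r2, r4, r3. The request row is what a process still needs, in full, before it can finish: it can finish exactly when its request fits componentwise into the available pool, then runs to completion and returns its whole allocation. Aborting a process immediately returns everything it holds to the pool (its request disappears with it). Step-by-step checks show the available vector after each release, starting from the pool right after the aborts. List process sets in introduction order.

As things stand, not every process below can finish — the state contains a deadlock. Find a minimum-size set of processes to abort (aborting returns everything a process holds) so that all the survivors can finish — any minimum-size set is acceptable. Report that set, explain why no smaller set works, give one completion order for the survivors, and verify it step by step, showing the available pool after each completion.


Minimum abort set: P9.
Key observation: P8 could never have finished before the abort; with (0, 2, 0, 3) returned by P9, it fits at step 2.
Minimality: the empty abort set fails — the state is deadlocked as it stands.
Survivors finish in the order: P4, P8, P1. Step-by-step check (pool after the aborts first):
  pool = (2, 4, 2, 4)
  P4 needs (0, 2, 1, 0) <= (2, 4, 2, 4) -> finishes; pool += (2, 3, 2, 2) = (4, 7, 4, 6)
  P8 needs (3, 1, 0, 4) <= (4, 7, 4, 6) -> finishes; pool += (0, 3, 2, 2) = (4, 10, 6, 8)
  P1 needs (1, 2, 0, 2) <= (4, 10, 6, 8) -> finishes; pool += (0, 2, 3, 0) = (4, 12, 9, 8)


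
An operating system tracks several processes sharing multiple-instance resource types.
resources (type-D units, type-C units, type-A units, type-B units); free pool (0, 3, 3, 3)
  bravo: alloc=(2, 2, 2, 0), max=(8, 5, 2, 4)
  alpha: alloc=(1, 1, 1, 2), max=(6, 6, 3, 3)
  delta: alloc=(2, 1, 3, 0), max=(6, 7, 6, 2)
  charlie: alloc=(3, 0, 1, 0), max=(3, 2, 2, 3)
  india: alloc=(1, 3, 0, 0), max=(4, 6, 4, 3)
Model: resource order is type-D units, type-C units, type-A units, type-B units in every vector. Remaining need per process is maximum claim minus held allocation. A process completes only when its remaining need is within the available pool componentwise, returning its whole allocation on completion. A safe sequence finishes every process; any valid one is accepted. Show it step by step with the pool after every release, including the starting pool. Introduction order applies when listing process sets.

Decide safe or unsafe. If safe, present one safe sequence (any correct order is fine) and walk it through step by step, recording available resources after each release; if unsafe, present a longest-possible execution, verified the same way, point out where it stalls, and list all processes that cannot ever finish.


SAFE — a valid safe sequence is charlie, india, delta, alpha, bravo.
Key observation: the order's first zero-slack moment is charlie ((0, 2, 1, 3) needed, (0, 3, 3, 3) free — a requested resource with nothing to spare).
Walking it through:
  pool = (0, 3, 3, 3)
  run charlie (needs (0, 2, 1, 3), free (0, 3, 3, 3)); after release of (3, 0, 1, 0) the pool is (3, 3, 4, 3)
  run india (needs (3, 3, 4, 3), free (3, 3, 4, 3)); after release of (1, 3, 0, 0) the pool is (4, 6, 4, 3)
  run delta (needs (4, 6, 3, 2), free (4, 6, 4, 3)); after release of (2, 1, 3, 0) the pool is (6, 7, 7, 3)
  run alpha (needs (5, 5, 2, 1), free (6, 7, 7, 3)); after release of (1, 1, 1, 2) the pool is (7, 8, 8, 5)
  run bravo (needs (6, 3, 0, 4), free (7, 8, 8, 5)); after release of (2, 2, 2, 0) the pool is (9, 10, 10, 5)


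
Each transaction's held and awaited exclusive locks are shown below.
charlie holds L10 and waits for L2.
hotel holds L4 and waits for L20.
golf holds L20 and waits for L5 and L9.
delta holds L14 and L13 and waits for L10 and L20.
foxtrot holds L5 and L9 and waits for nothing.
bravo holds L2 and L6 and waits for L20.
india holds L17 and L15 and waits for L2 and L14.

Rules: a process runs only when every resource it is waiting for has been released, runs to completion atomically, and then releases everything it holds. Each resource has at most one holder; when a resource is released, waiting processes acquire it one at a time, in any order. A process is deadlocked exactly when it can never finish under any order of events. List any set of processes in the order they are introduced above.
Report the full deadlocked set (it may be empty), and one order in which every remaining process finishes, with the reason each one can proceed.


No process is deadlocked.
Key observation: all waits point, directly or indirectly, at processes that can finish, so nothing is permanently blocked.
A valid finishing order for the others: foxtrot, golf, bravo, hotel, charlie, delta, india.
Check, step by step:
  run foxtrot (it waits on nothing); releases L5 and L9
  golf: everything it awaited (L5 and L9) is free; runs, freeing L20
  bravo: everything it awaited (L20) is free; runs, freeing L2 and L6
  hotel: everything it awaited (L20) is free; runs, freeing L4
  charlie: everything it awaited (L2) is free; runs, freeing L10
  delta: everything it awaited (L10 and L20) is free; runs, freeing L14 and L13
  india: everything it awaited (L2 and L14) is free; runs, freeing L17 and L15


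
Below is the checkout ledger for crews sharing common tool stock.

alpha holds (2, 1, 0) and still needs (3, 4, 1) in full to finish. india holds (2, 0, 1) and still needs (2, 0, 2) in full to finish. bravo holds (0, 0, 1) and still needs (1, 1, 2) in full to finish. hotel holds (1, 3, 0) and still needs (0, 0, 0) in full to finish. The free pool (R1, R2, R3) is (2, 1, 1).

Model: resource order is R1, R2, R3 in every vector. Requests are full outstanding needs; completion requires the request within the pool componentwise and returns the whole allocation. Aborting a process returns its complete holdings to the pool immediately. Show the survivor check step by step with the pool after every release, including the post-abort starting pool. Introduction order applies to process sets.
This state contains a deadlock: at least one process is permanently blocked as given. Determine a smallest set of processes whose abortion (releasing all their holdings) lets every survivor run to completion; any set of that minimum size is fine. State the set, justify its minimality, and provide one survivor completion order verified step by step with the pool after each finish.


Minimum abort set: bravo.
Key observation: india had no path to completion before; after the abort of bravo ((0, 0, 1) returned), step 2 is where it fits.
Why nothing smaller works: aborting no one leaves the state deadlocked as given.
The survivors complete as hotel, india, alpha. Check, step by step (starting from the post-abort pool):
  pool = (2, 1, 2)
  hotel needs (0, 0, 0) <= (2, 1, 2) -> finishes; pool += (1, 3, 0) = (3, 4, 2)
  india needs (2, 0, 2) <= (3, 4, 2) -> finishes; pool += (2, 0, 1) = (5, 4, 3)
  alpha needs (3, 4, 1) <= (5, 4, 3) -> finishes; pool += (2, 1, 0) = (7, 5, 3)


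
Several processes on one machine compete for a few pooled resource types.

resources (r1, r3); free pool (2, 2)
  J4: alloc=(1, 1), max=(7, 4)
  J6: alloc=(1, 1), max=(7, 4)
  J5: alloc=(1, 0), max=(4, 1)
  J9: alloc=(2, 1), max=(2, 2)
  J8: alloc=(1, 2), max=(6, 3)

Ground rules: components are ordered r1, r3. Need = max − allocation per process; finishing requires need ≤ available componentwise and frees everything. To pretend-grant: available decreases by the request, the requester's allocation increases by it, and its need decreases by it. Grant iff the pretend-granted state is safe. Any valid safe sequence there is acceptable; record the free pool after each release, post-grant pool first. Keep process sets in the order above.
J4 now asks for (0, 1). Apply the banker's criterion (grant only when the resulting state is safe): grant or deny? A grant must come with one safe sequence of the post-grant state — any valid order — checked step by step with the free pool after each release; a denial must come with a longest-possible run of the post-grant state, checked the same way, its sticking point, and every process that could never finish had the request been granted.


GRANT. The post-grant state is safe; one safe sequence: J9, J5, J8, J6, J4.
Key observation: (2, 1) free after granting still covers J9 first, and each release covers the next.
Step-by-step check of the post-grant state:
  pool = (2, 1)
  J9: need (0, 1) fits (2, 1); releases (2, 1), pool now (4, 2)
  J5: need (3, 1) fits (4, 2); releases (1, 0), pool now (5, 2)
  J8: need (5, 1) fits (5, 2); releases (1, 2), pool now (6, 4)
  J6: need (6, 3) fits (6, 4); releases (1, 1), pool now (7, 5)
  J4: need (6, 2) fits (7, 5); releases (1, 2), pool now (8, 7)


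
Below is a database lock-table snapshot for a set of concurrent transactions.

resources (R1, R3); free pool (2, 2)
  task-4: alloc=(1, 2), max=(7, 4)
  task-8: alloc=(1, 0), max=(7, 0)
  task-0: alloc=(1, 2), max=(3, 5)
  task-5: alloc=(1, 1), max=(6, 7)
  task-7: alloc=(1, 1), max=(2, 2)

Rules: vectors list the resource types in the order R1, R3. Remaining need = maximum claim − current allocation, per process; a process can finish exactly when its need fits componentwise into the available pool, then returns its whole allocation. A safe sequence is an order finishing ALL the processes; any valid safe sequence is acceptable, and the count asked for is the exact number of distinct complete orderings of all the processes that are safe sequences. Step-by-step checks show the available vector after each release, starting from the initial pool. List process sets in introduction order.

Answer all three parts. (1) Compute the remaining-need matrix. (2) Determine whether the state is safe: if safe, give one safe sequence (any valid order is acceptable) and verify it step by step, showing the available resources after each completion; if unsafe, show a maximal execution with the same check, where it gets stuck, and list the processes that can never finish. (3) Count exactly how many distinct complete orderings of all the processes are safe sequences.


(1) Need matrix, components ordered R1, R3:
  task-4: (6, 2)
  task-8: (6, 0)
  task-0: (2, 3)
  task-5: (5, 6)
  task-7: (1, 1)
(2) The state is UNSAFE.
Key observation: task-7, task-0 can finish, but then (4, 5) is all there is, and the blocked group's R1 demands exceed it.
Going as far as possible: task-7, task-0; after that, nothing fits. Step-by-step check:
  pool = (2, 2)
  run task-7 (needs (1, 1), free (2, 2)); after release of (1, 1) the pool is (3, 3)
  run task-0 (needs (2, 3), free (3, 3)); after release of (1, 2) the pool is (4, 5)
  task-4 cannot run: need (6, 2) vs free (4, 5) (insufficient R1)
  task-8 cannot run: need (6, 0) vs free (4, 5) (insufficient R1)
  task-5 cannot run: need (5, 6) vs free (4, 5) (insufficient R1 and R3)
Never able to finish: task-4, task-8 and task-5.
(3) Precisely 0 of the possible complete orderings are safe sequences.


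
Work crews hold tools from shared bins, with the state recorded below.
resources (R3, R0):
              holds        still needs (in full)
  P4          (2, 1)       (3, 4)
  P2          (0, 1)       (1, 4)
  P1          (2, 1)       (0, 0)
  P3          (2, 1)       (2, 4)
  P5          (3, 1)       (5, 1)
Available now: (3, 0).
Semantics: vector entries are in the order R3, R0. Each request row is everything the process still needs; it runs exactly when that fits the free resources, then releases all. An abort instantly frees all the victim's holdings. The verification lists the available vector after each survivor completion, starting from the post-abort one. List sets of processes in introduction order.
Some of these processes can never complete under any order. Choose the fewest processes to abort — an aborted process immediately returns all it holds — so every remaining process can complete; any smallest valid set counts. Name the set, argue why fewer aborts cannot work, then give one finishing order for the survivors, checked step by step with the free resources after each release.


The answer: abort P4 and P3.
Key observation: no ordering could ever have run P2 before the abort of P4 and P3; with (4, 2) back in the pool it fits at step 3.
Why nothing smaller works — every single abort fails: P4 alone leaves P2 blocked (short on R0); P2 alone leaves P4 blocked (short on R0); P1 alone leaves P4 blocked (short on R0); P3 alone leaves P4 blocked (short on R0); P5 alone leaves P4 blocked (short on R0).
One survivor order: P5, P1, P2. Check, step by step (post-abort pool first):
  pool = (7, 2)
  P5 needs (5, 1) <= (7, 2) -> finishes; pool += (3, 1) = (10, 3)
  P1 needs (0, 0) <= (10, 3) -> finishes; pool += (2, 1) = (12, 4)
  P2 needs (1, 4) <= (12, 4) -> finishes; pool += (0, 1) = (12, 5)


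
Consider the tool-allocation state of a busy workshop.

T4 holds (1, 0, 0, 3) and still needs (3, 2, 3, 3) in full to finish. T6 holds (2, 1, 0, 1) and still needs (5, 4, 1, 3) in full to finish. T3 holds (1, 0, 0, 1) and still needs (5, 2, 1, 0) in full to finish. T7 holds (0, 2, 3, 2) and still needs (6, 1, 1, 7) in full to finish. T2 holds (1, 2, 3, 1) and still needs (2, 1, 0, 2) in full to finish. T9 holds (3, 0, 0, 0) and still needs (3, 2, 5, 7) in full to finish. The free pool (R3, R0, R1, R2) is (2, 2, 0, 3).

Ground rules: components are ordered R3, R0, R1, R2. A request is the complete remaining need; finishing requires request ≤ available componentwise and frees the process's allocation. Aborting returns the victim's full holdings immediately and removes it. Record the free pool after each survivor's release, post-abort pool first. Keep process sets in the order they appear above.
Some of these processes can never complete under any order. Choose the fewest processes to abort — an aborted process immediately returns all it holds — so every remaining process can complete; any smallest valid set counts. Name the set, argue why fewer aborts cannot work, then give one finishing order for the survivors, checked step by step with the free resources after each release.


The answer: abort T3.
Key observation: before aborting T3, T6 was permanently blocked — no order could ever run it; afterwards it completes at step 3.
No smaller set exists: with zero aborts the deadlock remains.
One survivor order: T2, T4, T6, T7, T9. Verifying each step (post-abort pool first):
  pool = (3, 2, 0, 4)
  T2 needs (2, 1, 0, 2) <= (3, 2, 0, 4) -> finishes; pool += (1, 2, 3, 1) = (4, 4, 3, 5)
  T4 needs (3, 2, 3, 3) <= (4, 4, 3, 5) -> finishes; pool += (1, 0, 0, 3) = (5, 4, 3, 8)
  T6 needs (5, 4, 1, 3) <= (5, 4, 3, 8) -> finishes; pool += (2, 1, 0, 1) = (7, 5, 3, 9)
  T7 needs (6, 1, 1, 7) <= (7, 5, 3, 9) -> finishes; pool += (0, 2, 3, 2) = (7, 7, 6, 11)
  T9 needs (3, 2, 5, 7) <= (7, 7, 6, 11) -> finishes; pool += (3, 0, 0, 0) = (10, 7, 6, 11)


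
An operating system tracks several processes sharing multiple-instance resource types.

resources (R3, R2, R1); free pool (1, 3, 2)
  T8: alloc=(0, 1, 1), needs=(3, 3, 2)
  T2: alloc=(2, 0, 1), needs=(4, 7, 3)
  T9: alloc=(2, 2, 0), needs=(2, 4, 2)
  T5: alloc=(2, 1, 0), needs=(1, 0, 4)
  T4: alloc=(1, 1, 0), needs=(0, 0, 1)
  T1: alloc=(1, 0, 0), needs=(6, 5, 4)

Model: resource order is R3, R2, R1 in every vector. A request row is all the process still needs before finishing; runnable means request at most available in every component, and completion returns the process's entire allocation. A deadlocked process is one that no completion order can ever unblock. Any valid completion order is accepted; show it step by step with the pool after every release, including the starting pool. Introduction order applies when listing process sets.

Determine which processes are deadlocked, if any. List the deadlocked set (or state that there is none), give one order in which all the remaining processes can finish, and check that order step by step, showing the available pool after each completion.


No process is deadlocked.
Key observation: no deadlock: T4 fits now, and the freed resources carry the rest through.
One completion order for the rest: T4, T9, T8, T2, T5, T1. Check, step by step:
  pool = (1, 3, 2)
  T4: need (0, 0, 1) fits (1, 3, 2); releases (1, 1, 0), pool now (2, 4, 2)
  T9: need (2, 4, 2) fits (2, 4, 2); releases (2, 2, 0), pool now (4, 6, 2)
  T8: need (3, 3, 2) fits (4, 6, 2); releases (0, 1, 1), pool now (4, 7, 3)
  T2: need (4, 7, 3) fits (4, 7, 3); releases (2, 0, 1), pool now (6, 7, 4)
  T5: need (1, 0, 4) fits (6, 7, 4); releases (2, 1, 0), pool now (8, 8, 4)
  T1: need (6, 5, 4) fits (8, 8, 4); releases (1, 0, 0), pool now (9, 8, 4)


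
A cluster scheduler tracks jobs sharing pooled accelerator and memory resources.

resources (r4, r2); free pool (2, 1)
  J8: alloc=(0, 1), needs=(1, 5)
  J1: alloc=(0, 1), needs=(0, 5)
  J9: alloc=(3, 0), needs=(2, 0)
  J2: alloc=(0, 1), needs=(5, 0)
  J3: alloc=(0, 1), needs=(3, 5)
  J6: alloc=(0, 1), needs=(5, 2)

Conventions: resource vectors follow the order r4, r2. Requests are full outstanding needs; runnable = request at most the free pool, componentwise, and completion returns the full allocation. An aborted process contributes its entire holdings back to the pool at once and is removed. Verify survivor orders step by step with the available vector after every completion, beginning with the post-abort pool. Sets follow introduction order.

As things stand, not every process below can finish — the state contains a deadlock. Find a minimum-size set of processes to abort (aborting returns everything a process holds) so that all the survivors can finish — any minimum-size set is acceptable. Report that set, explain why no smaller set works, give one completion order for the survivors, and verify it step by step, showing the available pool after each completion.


The answer: abort J8 and J1.
Key observation: J3 was stuck for good until J8 and J1 gave back (0, 2); in the order shown it finishes at step 4.
No one abort is enough; case by case: J8 alone leaves J1 blocked (short on r2); J1 alone leaves J8 blocked (short on r2); J9 alone leaves J8 blocked (short on r2); J2 alone leaves J8 blocked (short on r2); J3 alone leaves J8 blocked (short on r2); J6 alone leaves J8 blocked (short on r2).
The survivors complete as J9, J6, J2, J3. Verifying each step (starting from the post-abort pool):
  pool = (2, 3)
  J9: need (2, 0) fits (2, 3); releases (3, 0), pool now (5, 3)
  J6: need (5, 2) fits (5, 3); releases (0, 1), pool now (5, 4)
  J2: need (5, 0) fits (5, 4); releases (0, 1), pool now (5, 5)
  J3: need (3, 5) fits (5, 5); releases (0, 1), pool now (5, 6)


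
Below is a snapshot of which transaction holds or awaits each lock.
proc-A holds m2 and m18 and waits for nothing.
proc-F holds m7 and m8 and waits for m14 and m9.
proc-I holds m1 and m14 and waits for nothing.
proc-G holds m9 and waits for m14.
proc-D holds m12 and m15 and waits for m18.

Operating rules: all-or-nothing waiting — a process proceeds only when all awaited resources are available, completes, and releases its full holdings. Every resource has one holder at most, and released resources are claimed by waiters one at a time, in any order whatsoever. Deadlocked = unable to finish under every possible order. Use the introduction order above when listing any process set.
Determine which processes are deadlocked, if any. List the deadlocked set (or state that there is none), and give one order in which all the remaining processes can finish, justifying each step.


Nothing here is deadlocked.
Key observation: although several processes wait, no cycle exists — each chain bottoms out at a free runner.
One completion order for the rest: proc-I, proc-G, proc-F, proc-A, proc-D.
Walking it through:
  proc-I waits on nothing -> runs at once and releases m1 and m14
  proc-G waits on m14 — all released -> runs and releases m9
  proc-F waits on m14 and m9 — all released -> runs and releases m7 and m8
  proc-A waits on nothing -> runs at once and releases m2 and m18
  proc-D waits on m18 — all released -> runs and releases m12 and m15


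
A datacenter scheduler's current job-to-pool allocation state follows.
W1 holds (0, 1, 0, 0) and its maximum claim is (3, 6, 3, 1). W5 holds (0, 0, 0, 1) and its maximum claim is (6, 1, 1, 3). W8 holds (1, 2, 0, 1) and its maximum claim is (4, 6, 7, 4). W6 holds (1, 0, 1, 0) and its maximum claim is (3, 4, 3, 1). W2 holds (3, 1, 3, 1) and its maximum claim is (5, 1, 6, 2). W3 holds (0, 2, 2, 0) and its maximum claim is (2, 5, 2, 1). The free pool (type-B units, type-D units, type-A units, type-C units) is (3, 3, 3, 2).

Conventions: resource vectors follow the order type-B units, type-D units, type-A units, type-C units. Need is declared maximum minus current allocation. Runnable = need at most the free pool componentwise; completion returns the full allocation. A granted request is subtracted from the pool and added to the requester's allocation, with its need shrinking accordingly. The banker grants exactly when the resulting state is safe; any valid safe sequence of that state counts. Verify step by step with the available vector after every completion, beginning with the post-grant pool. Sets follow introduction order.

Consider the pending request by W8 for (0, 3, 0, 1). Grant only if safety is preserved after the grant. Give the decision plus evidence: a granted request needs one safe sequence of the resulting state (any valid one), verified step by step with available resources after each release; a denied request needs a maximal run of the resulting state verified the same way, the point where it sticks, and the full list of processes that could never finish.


DENY — the pretend-granted state is unsafe.
Key observation: after W2, W5 the pool peaks at (6, 1, 6, 3), and each blocked process is short somewhere: W1 on type-D units; W8 on type-A units; W6 on type-D units; W3 on type-D units.
On the post-grant state, W2, W5 is a maximal run — nothing extends it. Verifying each step:
  pool = (3, 0, 3, 1)
  run W2 (needs (2, 0, 3, 1), free (3, 0, 3, 1)); after release of (3, 1, 3, 1) the pool is (6, 1, 6, 2)
  run W5 (needs (6, 1, 1, 2), free (6, 1, 6, 2)); after release of (0, 0, 0, 1) the pool is (6, 1, 6, 3)
  blocked: W1 wants (3, 5, 3, 1), pool (6, 1, 6, 3) — not enough type-D units
  blocked: W8 wants (3, 1, 7, 2), pool (6, 1, 6, 3) — not enough type-A units
  blocked: W6 wants (2, 4, 2, 1), pool (6, 1, 6, 3) — not enough type-D units
  blocked: W3 wants (2, 3, 0, 1), pool (6, 1, 6, 3) — not enough type-D units
Had the request been granted, W1, W8, W6 and W3 could never finish.


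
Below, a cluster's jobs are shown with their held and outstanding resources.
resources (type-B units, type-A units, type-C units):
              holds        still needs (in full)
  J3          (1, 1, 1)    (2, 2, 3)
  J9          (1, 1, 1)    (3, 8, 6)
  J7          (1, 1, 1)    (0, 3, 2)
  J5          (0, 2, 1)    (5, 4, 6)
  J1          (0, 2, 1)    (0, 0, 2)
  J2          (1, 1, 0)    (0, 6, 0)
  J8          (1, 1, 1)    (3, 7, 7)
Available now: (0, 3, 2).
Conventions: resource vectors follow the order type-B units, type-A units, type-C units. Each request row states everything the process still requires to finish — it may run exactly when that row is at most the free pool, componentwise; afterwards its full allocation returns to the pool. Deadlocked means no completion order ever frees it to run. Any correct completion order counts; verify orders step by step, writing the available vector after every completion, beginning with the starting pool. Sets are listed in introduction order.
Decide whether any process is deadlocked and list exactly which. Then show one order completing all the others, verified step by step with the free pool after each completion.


Deadlocked: J9, J5 and J8.
Key observation: after J7, J1, J2, J3 complete, (3, 8, 5) is the best the pool ever gets, yet each leftover process wants more type-C units.
One completion order for the rest: J7, J1, J2, J3. Check, step by step:
  pool = (0, 3, 2)
  J7: need (0, 3, 2) fits (0, 3, 2); releases (1, 1, 1), pool now (1, 4, 3)
  J1: need (0, 0, 2) fits (1, 4, 3); releases (0, 2, 1), pool now (1, 6, 4)
  J2: need (0, 6, 0) fits (1, 6, 4); releases (1, 1, 0), pool now (2, 7, 4)
  J3: need (2, 2, 3) fits (2, 7, 4); releases (1, 1, 1), pool now (3, 8, 5)
The stuck group stays short no matter what:
  J9 cannot run: need (3, 8, 6) vs free (3, 8, 5) (insufficient type-C units)
  J5 cannot run: need (5, 4, 6) vs free (3, 8, 5) (insufficient type-B units and type-C units)
  J8 cannot run: need (3, 7, 7) vs free (3, 8, 5) (insufficient type-C units)


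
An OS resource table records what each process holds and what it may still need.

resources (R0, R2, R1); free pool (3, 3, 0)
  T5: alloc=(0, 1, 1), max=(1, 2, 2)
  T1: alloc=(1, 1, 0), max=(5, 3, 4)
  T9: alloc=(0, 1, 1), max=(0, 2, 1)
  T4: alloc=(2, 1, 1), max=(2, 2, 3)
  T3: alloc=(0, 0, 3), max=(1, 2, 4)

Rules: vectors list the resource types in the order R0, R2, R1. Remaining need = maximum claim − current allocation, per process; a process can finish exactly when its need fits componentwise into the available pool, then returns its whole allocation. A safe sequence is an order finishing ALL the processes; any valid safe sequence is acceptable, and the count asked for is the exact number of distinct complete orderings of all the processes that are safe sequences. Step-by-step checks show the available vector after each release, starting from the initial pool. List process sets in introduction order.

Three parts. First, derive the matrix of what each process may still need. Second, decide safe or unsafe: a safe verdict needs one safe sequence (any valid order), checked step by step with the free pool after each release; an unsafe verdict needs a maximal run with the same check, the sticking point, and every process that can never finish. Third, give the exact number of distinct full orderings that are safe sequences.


(1) Remaining need (order R0, R2, R1):
  T5: (1, 1, 1)
  T1: (4, 2, 4)
  T9: (0, 1, 0)
  T4: (0, 1, 2)
  T3: (1, 2, 1)
(2) SAFE — a valid safe sequence is T9, T3, T4, T1, T5.
Key observation: the order's first zero-slack moment is T3 ((1, 2, 1) needed, (3, 4, 1) free — a requested resource with nothing to spare).
Check, step by step:
  pool = (3, 3, 0)
  T9 needs (0, 1, 0) <= (3, 3, 0) -> finishes; pool += (0, 1, 1) = (3, 4, 1)
  T3 needs (1, 2, 1) <= (3, 4, 1) -> finishes; pool += (0, 0, 3) = (3, 4, 4)
  T4 needs (0, 1, 2) <= (3, 4, 4) -> finishes; pool += (2, 1, 1) = (5, 5, 5)
  T1 needs (4, 2, 4) <= (5, 5, 5) -> finishes; pool += (1, 1, 0) = (6, 6, 5)
  T5 needs (1, 1, 1) <= (6, 6, 5) -> finishes; pool += (0, 1, 1) = (6, 7, 6)
(3) Exactly 5 of the possible complete orderings are safe sequences.


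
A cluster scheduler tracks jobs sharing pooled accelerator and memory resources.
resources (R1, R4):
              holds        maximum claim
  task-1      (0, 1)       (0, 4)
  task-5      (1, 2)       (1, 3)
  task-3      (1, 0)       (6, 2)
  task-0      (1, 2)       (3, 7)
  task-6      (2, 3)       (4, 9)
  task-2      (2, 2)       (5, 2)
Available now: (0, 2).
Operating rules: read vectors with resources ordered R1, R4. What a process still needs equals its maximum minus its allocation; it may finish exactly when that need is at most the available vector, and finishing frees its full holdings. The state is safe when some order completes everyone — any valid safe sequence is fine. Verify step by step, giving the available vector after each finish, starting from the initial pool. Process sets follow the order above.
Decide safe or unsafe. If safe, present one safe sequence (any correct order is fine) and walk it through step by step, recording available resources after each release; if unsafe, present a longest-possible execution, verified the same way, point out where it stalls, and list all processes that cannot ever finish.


UNSAFE — no complete ordering exists.
Key observation: even finishing task-5, task-1 leaves just (1, 5) free — too little R1 for any of the remaining processes.
The run task-5, task-1 cannot be extended any further. Verifying each step:
  pool = (0, 2)
  task-5: need (0, 1) fits (0, 2); releases (1, 2), pool now (1, 4)
  task-1: need (0, 3) fits (1, 4); releases (0, 1), pool now (1, 5)
  task-3 cannot run: need (5, 2) vs free (1, 5) (insufficient R1)
  task-0 cannot run: need (2, 5) vs free (1, 5) (insufficient R1)
  task-6 cannot run: need (2, 6) vs free (1, 5) (insufficient R1 and R4)
  task-2 cannot run: need (3, 0) vs free (1, 5) (insufficient R1)
Never able to finish: task-3, task-0, task-6 and task-2.


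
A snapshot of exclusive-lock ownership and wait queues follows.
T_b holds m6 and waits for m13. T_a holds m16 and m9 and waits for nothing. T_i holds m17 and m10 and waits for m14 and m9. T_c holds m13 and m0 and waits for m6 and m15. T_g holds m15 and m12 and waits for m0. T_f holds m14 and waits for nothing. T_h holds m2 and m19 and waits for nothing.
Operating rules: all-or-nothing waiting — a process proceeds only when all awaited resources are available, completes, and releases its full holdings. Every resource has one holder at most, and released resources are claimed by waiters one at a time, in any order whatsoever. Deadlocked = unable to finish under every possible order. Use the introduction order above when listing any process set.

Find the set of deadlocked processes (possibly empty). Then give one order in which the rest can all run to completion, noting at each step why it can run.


Deadlocked set: T_b, T_c and T_g.
Key observation: T_b -> T_c -> T_b is a circular wait — nothing in it can go first; T_g is caught in further circular waits.
A valid finishing order for the others: T_a, T_f, T_h, T_i.
Step-by-step check:
  T_a: no waits; runs immediately, freeing m16 and m9
  T_f: no waits; runs immediately, freeing m14
  T_h: no waits; runs immediately, freeing m2 and m19
  T_i waits on m14 and m9 — all released -> runs and releases m17 and m10


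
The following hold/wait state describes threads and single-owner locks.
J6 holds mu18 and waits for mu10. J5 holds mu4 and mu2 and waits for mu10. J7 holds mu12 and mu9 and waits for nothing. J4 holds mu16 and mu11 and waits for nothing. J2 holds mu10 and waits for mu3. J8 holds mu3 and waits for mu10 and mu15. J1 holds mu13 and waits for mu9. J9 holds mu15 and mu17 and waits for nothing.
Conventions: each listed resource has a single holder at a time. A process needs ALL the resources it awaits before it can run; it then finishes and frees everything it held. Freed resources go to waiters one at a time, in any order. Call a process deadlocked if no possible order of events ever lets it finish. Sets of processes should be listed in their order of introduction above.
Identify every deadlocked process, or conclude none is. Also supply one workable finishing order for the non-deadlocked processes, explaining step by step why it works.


The deadlocked set is J6, J5, J2 and J8.
Key observation: the knot is the closed ring of waits J2 -> J8 -> J2; J6 and J5 wait into the deadlock from upstream.
One completion order for the rest: J9, J4, J7, J1.
Walking it through:
  run J9 (it waits on nothing); releases mu15 and mu17
  run J4 (it waits on nothing); releases mu16 and mu11
  run J7 (it waits on nothing); releases mu12 and mu9
  J1 waits on mu9 — all released -> runs and releases mu13


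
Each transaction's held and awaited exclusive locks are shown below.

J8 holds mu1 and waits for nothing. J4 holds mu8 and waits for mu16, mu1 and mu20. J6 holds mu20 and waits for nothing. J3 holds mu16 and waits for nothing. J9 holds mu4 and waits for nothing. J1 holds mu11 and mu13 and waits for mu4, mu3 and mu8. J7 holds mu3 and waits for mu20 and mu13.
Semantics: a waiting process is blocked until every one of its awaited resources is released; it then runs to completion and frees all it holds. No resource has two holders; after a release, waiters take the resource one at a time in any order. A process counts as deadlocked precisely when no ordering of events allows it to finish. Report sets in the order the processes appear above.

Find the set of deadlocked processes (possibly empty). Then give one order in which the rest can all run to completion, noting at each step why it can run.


The deadlocked set is J1 and J7.
Key observation: the waits loop around J1 -> J7 -> J1 with no way out; no other process is dragged down with it.
A valid finishing order for the others: J3, J8, J6, J9, J4.
Verifying each step:
  run J3 (it waits on nothing); releases mu16
  run J8 (it waits on nothing); releases mu1
  run J6 (it waits on nothing); releases mu20
  run J9 (it waits on nothing); releases mu4
  J4 waits on mu16, mu1 and mu20 — all released -> runs and releases mu8


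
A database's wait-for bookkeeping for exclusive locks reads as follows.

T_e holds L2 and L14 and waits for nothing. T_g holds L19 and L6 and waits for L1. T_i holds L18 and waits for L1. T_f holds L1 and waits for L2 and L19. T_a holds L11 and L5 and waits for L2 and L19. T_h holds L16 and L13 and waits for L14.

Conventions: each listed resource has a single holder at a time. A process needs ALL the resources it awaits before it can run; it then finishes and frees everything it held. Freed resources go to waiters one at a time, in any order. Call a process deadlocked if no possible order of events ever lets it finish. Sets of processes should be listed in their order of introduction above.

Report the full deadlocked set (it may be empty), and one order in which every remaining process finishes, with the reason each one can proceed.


Deadlocked: T_g, T_i, T_f and T_a.
Key observation: nobody on the ring T_g -> T_f -> T_g can start until another member finishes, which never happens; T_i and T_a wait into the deadlock from upstream.
The rest can finish in the order T_e, T_h.
Walking it through:
  T_e waits on nothing -> runs at once and releases L2 and L14
  T_h waits on L14 — all released -> runs and releases L16 and L13


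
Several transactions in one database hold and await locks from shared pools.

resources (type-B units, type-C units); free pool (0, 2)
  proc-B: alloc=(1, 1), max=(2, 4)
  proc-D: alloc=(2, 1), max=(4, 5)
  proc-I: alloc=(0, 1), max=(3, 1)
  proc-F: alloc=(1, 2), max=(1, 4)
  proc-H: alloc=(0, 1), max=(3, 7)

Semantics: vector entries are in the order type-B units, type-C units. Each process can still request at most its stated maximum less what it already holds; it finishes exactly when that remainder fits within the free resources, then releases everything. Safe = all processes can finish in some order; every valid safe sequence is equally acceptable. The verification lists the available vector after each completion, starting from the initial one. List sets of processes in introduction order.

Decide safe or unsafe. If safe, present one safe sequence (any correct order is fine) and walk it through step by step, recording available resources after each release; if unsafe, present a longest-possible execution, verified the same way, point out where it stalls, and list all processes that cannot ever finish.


The state is SAFE; one workable sequence: proc-F, proc-B, proc-D, proc-I, proc-H.
Key observation: the order's first zero-slack moment is proc-F ((0, 2) needed, (0, 2) free — a requested resource with nothing to spare).
Check, step by step:
  pool = (0, 2)
  run proc-F (needs (0, 2), free (0, 2)); after release of (1, 2) the pool is (1, 4)
  run proc-B (needs (1, 3), free (1, 4)); after release of (1, 1) the pool is (2, 5)
  run proc-D (needs (2, 4), free (2, 5)); after release of (2, 1) the pool is (4, 6)
  run proc-I (needs (3, 0), free (4, 6)); after release of (0, 1) the pool is (4, 7)
  run proc-H (needs (3, 6), free (4, 7)); after release of (0, 1) the pool is (4, 8)


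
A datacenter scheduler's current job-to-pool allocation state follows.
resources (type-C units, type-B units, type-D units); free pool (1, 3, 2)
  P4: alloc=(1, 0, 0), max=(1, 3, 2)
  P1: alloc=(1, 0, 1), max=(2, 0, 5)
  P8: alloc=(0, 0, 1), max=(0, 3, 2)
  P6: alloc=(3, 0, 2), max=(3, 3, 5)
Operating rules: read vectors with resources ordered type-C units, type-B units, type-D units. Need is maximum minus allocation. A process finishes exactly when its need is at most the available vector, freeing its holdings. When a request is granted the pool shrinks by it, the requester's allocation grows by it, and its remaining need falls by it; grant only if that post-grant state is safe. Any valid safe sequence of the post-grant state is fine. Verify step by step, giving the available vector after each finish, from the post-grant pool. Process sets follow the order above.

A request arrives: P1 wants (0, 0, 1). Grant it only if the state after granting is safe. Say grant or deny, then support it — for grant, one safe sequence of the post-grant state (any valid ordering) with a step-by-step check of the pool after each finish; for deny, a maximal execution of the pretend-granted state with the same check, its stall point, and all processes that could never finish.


DENY. Granting would leave the state unsafe.
Key observation: no order helps: past P8, P4, the free pool tops out at (2, 3, 2), below what each blocked process needs in type-D units.
On the post-grant state, P8, P4 is a maximal run — nothing extends it. Verifying each step:
  pool = (1, 3, 1)
  P8 needs (0, 3, 1) <= (1, 3, 1) -> finishes; pool += (0, 0, 1) = (1, 3, 2)
  P4 needs (0, 3, 2) <= (1, 3, 2) -> finishes; pool += (1, 0, 0) = (2, 3, 2)
  P1 cannot run: need (1, 0, 3) vs free (2, 3, 2) (insufficient type-D units)
  P6 cannot run: need (0, 3, 3) vs free (2, 3, 2) (insufficient type-D units)
Processes that could never finish after the grant: P1 and P6.
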